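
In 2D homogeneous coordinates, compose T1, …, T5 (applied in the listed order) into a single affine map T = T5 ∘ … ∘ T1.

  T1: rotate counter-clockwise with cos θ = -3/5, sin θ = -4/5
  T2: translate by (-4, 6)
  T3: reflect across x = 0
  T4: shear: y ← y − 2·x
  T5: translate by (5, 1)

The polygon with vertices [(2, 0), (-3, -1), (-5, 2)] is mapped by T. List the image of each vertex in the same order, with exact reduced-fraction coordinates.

T1 rotate counter-clockwise with cos θ = -3/5, sin θ = -4/5: (2, 0) → (-6/5, -8/5); (-3, -1) → (1, 3); (-5, 2) → (23/5, 14/5)
T2 translate by (-4, 6): (-6/5, -8/5) → (-26/5, 22/5); (1, 3) → (-3, 9); (23/5, 14/5) → (3/5, 44/5)
T3 reflect across x = 0: (-26/5, 22/5) → (26/5, 22/5); (-3, 9) → (3, 9); (3/5, 44/5) → (-3/5, 44/5)
T4 shear: y ← y − 2·x: (26/5, 22/5) → (26/5, -6); (3, 9) → (3, 3); (-3/5, 44/5) → (-3/5, 10)
T5 translate by (5, 1): (26/5, -6) → (51/5, -5); (3, 3) → (8, 4); (-3/5, 10) → (22/5, 11)

image vertices: (51/5, -5), (8, 4), (22/5, 11)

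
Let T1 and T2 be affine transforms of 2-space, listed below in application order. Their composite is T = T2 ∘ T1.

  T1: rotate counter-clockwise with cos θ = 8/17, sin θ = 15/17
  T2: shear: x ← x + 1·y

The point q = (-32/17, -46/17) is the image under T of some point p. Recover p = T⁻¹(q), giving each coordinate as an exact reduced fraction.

T1 = [8/17 -15/17 0; 15/17 8/17 0; 0 0 1]
T2·T1 = [23/17 -7/17 0; 15/17 8/17 0; 0 0 1]
det M = 1; M⁻¹ = [8/17 7/17 0; -15/17 23/17 0; 0 0 1]
M⁻¹ · (-32/17, -46/17)ᵀ = (-2, -2)ᵀ

p = (-2, -2)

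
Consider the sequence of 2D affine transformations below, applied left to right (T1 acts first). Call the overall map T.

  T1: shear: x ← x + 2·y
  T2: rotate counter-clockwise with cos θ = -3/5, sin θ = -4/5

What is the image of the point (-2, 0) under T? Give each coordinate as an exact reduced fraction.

T1 shear: x ← x + 2·y: (-2, 0) → (-2, 0)
T2 rotate counter-clockwise with cos θ = -3/5, sin θ = -4/5: (-2, 0) → (6/5, 8/5)

T(p) = (6/5, 8/5)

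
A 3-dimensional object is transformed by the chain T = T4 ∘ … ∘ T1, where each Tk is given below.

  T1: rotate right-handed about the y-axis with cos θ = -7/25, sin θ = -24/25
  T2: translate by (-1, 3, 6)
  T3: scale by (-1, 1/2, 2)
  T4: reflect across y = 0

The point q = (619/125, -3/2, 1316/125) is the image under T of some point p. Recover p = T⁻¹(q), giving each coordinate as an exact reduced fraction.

T1 = [-7/25 0 -24/25 0; 0 1 0 0; 24/25 0 -7/25 0; 0 0 0 1]
T2·T1 = [-7/25 0 -24/25 -1; 0 1 0 3; 24/25 0 -7/25 6; 0 0 0 1]
T3·…·T1 = [7/25 0 24/25 1; 0 1/2 0 3/2; 48/25 0 -14/25 12; 0 0 0 1]
T4·…·T1 = [7/25 0 24/25 1; 0 -1/2 0 -3/2; 48/25 0 -14/25 12; 0 0 0 1]
det M = 1; M⁻¹ = [7/25 0 12/25 -151/25; 0 -2 0 -3; 24/25 0 -7/50 18/25; 0 0 0 1]
M⁻¹ · (619/125, -3/2, 1316/125)ᵀ = (2/5, 0, 4)ᵀ

p = (2/5, 0, 4)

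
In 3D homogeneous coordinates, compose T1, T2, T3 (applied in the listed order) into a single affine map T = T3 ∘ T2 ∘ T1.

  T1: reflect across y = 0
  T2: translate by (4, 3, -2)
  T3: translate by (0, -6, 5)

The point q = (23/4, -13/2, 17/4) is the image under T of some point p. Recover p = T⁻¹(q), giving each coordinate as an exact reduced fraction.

p = (7/4, 7/2, 5/4)

T1 = [1 0 0 0; 0 -1 0 0; 0 0 1 0; 0 0 0 1]
T2·T1 = [1 0 0 4; 0 -1 0 3; 0 0 1 -2; 0 0 0 1]
T3·…·T1 = [1 0 0 4; 0 -1 0 -3; 0 0 1 3; 0 0 0 1]
det M = -1; M⁻¹ = [1 0 0 -4; 0 -1 0 -3; 0 0 1 -3; 0 0 0 1]
M⁻¹ · (23/4, -13/2, 17/4)ᵀ = (7/4, 7/2, 5/4)ᵀ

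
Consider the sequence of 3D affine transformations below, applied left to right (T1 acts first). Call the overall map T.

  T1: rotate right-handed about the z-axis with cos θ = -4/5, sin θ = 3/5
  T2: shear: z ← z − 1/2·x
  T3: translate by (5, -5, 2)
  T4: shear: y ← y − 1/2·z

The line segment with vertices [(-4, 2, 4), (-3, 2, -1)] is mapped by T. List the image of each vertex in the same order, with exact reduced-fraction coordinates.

image vertices: (7, -23/2, 5), (31/5, -43/5, 2/5)

T1 rotate right-handed about the z-axis with cos θ = -4/5, sin θ = 3/5: (-4, 2, 4) → (2, -4, 4); (-3, 2, -1) → (6/5, -17/5, -1)
T2 shear: z ← z − 1/2·x: (2, -4, 4) → (2, -4, 3); (6/5, -17/5, -1) → (6/5, -17/5, -8/5)
T3 translate by (5, -5, 2): (2, -4, 3) → (7, -9, 5); (6/5, -17/5, -8/5) → (31/5, -42/5, 2/5)
T4 shear: y ← y − 1/2·z: (7, -9, 5) → (7, -23/2, 5); (31/5, -42/5, 2/5) → (31/5, -43/5, 2/5)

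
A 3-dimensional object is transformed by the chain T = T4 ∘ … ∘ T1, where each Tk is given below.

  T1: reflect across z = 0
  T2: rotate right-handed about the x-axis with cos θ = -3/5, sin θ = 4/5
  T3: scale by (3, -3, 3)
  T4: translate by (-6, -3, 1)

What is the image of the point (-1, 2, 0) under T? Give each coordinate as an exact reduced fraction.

T1 reflect across z = 0: (-1, 2, 0) → (-1, 2, 0)
T2 rotate right-handed about the x-axis with cos θ = -3/5, sin θ = 4/5: (-1, 2, 0) → (-1, -6/5, 8/5)
T3 scale by (3, -3, 3): (-1, -6/5, 8/5) → (-3, 18/5, 24/5)
T4 translate by (-6, -3, 1): (-3, 18/5, 24/5) → (-9, 3/5, 29/5)

T(p) = (-9, 3/5, 29/5)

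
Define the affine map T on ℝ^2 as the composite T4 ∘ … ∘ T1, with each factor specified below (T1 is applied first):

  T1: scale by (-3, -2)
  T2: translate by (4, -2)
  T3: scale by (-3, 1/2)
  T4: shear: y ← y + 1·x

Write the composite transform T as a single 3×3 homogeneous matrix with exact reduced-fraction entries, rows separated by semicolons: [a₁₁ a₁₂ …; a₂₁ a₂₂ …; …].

T1 = [-3 0 0; 0 -2 0; 0 0 1]
T2·T1 = [-3 0 4; 0 -2 -2; 0 0 1]
T3·…·T1 = [9 0 -12; 0 -1 -1; 0 0 1]
T4·…·T1 = [9 0 -12; 9 -1 -13; 0 0 1]

T = [9 0 -12; 9 -1 -13; 0 0 1]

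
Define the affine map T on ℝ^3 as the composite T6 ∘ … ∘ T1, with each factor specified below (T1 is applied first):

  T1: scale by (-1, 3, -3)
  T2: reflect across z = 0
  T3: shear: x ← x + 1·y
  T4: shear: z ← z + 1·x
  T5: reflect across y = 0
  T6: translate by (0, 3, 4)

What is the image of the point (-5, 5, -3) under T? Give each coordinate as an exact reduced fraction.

T1 scale by (-1, 3, -3): (-5, 5, -3) → (5, 15, 9)
T2 reflect across z = 0: (5, 15, 9) → (5, 15, -9)
T3 shear: x ← x + 1·y: (5, 15, -9) → (20, 15, -9)
T4 shear: z ← z + 1·x: (20, 15, -9) → (20, 15, 11)
T5 reflect across y = 0: (20, 15, 11) → (20, -15, 11)
T6 translate by (0, 3, 4): (20, -15, 11) → (20, -12, 15)

T(p) = (20, -12, 15)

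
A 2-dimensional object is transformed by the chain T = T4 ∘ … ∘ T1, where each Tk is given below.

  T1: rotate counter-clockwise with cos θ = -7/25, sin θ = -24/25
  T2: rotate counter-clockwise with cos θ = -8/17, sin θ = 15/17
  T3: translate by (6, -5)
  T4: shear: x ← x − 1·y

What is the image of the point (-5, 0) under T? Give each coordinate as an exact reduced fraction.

T(p) = (606/85, -512/85)

T1 rotate counter-clockwise with cos θ = -7/25, sin θ = -24/25: (-5, 0) → (7/5, 24/5)
T2 rotate counter-clockwise with cos θ = -8/17, sin θ = 15/17: (7/5, 24/5) → (-416/85, -87/85)
T3 translate by (6, -5): (-416/85, -87/85) → (94/85, -512/85)
T4 shear: x ← x − 1·y: (94/85, -512/85) → (606/85, -512/85)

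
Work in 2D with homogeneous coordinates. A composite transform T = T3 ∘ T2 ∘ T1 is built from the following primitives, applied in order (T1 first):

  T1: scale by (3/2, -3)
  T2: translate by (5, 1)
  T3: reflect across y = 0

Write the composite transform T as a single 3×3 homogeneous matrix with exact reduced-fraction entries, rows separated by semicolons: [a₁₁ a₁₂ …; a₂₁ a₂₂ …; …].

T = [3/2 0 5; 0 3 -1; 0 0 1]

T1 = [3/2 0 0; 0 -3 0; 0 0 1]
T2·T1 = [3/2 0 5; 0 -3 1; 0 0 1]
T3·…·T1 = [3/2 0 5; 0 3 -1; 0 0 1]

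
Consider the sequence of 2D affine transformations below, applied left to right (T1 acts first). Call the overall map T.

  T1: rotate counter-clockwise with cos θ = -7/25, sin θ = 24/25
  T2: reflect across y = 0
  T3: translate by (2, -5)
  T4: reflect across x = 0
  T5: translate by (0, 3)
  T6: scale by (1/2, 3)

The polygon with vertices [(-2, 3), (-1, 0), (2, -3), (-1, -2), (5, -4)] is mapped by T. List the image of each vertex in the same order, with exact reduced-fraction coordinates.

image vertices: (4/25, 57/25), (-57/50, -78/25), (-54/25, -357/25), (-21/10, -24/5), (-111/50, -594/25)

T1 rotate counter-clockwise with cos θ = -7/25, sin θ = 24/25: (-2, 3) → (-58/25, -69/25); (-1, 0) → (7/25, -24/25); (2, -3) → (58/25, 69/25); (-1, -2) → (11/5, -2/5); (5, -4) → (61/25, 148/25)
T2 reflect across y = 0: (-58/25, -69/25) → (-58/25, 69/25); (7/25, -24/25) → (7/25, 24/25); (58/25, 69/25) → (58/25, -69/25); (11/5, -2/5) → (11/5, 2/5); (61/25, 148/25) → (61/25, -148/25)
T3 translate by (2, -5): (-58/25, 69/25) → (-8/25, -56/25); (7/25, 24/25) → (57/25, -101/25); (58/25, -69/25) → (108/25, -194/25); (11/5, 2/5) → (21/5, -23/5); (61/25, -148/25) → (111/25, -273/25)
T4 reflect across x = 0: (-8/25, -56/25) → (8/25, -56/25); (57/25, -101/25) → (-57/25, -101/25); (108/25, -194/25) → (-108/25, -194/25); (21/5, -23/5) → (-21/5, -23/5); (111/25, -273/25) → (-111/25, -273/25)
T5 translate by (0, 3): (8/25, -56/25) → (8/25, 19/25); (-57/25, -101/25) → (-57/25, -26/25); (-108/25, -194/25) → (-108/25, -119/25); (-21/5, -23/5) → (-21/5, -8/5); (-111/25, -273/25) → (-111/25, -198/25)
T6 scale by (1/2, 3): (8/25, 19/25) → (4/25, 57/25); (-57/25, -26/25) → (-57/50, -78/25); (-108/25, -119/25) → (-54/25, -357/25); (-21/5, -8/5) → (-21/10, -24/5); (-111/25, -198/25) → (-111/50, -594/25)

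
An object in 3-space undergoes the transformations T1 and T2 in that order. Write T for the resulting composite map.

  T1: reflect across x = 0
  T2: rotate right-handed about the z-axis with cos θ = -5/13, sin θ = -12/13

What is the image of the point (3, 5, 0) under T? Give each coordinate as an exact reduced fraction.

T(p) = (75/13, 11/13, 0)

T1 reflect across x = 0: (3, 5, 0) → (-3, 5, 0)
T2 rotate right-handed about the z-axis with cos θ = -5/13, sin θ = -12/13: (-3, 5, 0) → (75/13, 11/13, 0)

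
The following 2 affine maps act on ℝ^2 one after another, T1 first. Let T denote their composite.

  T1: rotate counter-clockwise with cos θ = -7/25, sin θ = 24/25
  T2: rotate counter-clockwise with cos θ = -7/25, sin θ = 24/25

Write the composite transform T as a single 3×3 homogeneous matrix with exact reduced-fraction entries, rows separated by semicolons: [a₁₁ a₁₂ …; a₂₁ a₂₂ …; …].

T = [-527/625 336/625 0; -336/625 -527/625 0; 0 0 1]

T1 = [-7/25 -24/25 0; 24/25 -7/25 0; 0 0 1]
T2·T1 = [-527/625 336/625 0; -336/625 -527/625 0; 0 0 1]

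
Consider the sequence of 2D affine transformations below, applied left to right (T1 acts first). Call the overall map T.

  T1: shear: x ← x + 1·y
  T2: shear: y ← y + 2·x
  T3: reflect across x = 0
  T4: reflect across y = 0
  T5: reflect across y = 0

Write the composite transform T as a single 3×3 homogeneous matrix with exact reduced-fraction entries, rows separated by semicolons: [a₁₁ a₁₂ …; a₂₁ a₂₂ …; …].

T = [-1 -1 0; 2 3 0; 0 0 1]

T1 = [1 1 0; 0 1 0; 0 0 1]
T2·T1 = [1 1 0; 2 3 0; 0 0 1]
T3·…·T1 = [-1 -1 0; 2 3 0; 0 0 1]
T4·…·T1 = [-1 -1 0; -2 -3 0; 0 0 1]
T5·…·T1 = [-1 -1 0; 2 3 0; 0 0 1]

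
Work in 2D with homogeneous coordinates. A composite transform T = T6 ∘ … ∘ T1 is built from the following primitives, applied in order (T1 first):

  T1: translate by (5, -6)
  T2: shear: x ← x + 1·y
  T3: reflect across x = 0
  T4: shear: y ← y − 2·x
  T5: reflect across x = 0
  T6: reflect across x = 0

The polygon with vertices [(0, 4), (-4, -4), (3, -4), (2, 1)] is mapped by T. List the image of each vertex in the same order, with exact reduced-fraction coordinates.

image vertices: (-3, 4), (9, -28), (2, -14), (-2, -1)

T1 translate by (5, -6): (0, 4) → (5, -2); (-4, -4) → (1, -10); (3, -4) → (8, -10); (2, 1) → (7, -5)
T2 shear: x ← x + 1·y: (5, -2) → (3, -2); (1, -10) → (-9, -10); (8, -10) → (-2, -10); (7, -5) → (2, -5)
T3 reflect across x = 0: (3, -2) → (-3, -2); (-9, -10) → (9, -10); (-2, -10) → (2, -10); (2, -5) → (-2, -5)
T4 shear: y ← y − 2·x: (-3, -2) → (-3, 4); (9, -10) → (9, -28); (2, -10) → (2, -14); (-2, -5) → (-2, -1)
T5 reflect across x = 0: (-3, 4) → (3, 4); (9, -28) → (-9, -28); (2, -14) → (-2, -14); (-2, -1) → (2, -1)
T6 reflect across x = 0: (3, 4) → (-3, 4); (-9, -28) → (9, -28); (-2, -14) → (2, -14); (2, -1) → (-2, -1)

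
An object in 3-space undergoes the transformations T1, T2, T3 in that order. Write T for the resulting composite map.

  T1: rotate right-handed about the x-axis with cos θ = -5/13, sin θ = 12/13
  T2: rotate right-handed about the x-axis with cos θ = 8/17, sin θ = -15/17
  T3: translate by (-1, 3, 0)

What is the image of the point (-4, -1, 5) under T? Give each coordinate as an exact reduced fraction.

T1 rotate right-handed about the x-axis with cos θ = -5/13, sin θ = 12/13: (-4, -1, 5) → (-4, -55/13, -37/13)
T2 rotate right-handed about the x-axis with cos θ = 8/17, sin θ = -15/17: (-4, -55/13, -37/13) → (-4, -995/221, 529/221)
T3 translate by (-1, 3, 0): (-4, -995/221, 529/221) → (-5, -332/221, 529/221)

T(p) = (-5, -332/221, 529/221)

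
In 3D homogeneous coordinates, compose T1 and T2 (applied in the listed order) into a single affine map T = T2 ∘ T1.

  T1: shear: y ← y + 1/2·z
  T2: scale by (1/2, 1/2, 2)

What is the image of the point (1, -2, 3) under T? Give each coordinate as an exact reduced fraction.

T(p) = (1/2, -1/4, 6)

T1 shear: y ← y + 1/2·z: (1, -2, 3) → (1, -1/2, 3)
T2 scale by (1/2, 1/2, 2): (1, -1/2, 3) → (1/2, -1/4, 6)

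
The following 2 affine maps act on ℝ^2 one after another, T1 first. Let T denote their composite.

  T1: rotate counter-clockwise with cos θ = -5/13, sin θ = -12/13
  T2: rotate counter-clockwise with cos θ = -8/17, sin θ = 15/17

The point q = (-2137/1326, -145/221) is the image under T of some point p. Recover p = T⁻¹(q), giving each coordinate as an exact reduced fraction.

T1 = [-5/13 12/13 0; -12/13 -5/13 0; 0 0 1]
T2·T1 = [220/221 -21/221 0; 21/221 220/221 0; 0 0 1]
det M = 1; M⁻¹ = [220/221 21/221 0; -21/221 220/221 0; 0 0 1]
M⁻¹ · (-2137/1326, -145/221)ᵀ = (-5/3, -1/2)ᵀ

p = (-5/3, -1/2)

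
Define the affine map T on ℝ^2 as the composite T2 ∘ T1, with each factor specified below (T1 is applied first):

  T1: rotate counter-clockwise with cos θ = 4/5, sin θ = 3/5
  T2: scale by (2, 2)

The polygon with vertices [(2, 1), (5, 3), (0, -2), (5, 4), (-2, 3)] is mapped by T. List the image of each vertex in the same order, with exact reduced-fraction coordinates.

image vertices: (2, 4), (22/5, 54/5), (12/5, -16/5), (16/5, 62/5), (-34/5, 12/5)

T1 rotate counter-clockwise with cos θ = 4/5, sin θ = 3/5: (2, 1) → (1, 2); (5, 3) → (11/5, 27/5); (0, -2) → (6/5, -8/5); (5, 4) → (8/5, 31/5); (-2, 3) → (-17/5, 6/5)
T2 scale by (2, 2): (1, 2) → (2, 4); (11/5, 27/5) → (22/5, 54/5); (6/5, -8/5) → (12/5, -16/5); (8/5, 31/5) → (16/5, 62/5); (-17/5, 6/5) → (-34/5, 12/5)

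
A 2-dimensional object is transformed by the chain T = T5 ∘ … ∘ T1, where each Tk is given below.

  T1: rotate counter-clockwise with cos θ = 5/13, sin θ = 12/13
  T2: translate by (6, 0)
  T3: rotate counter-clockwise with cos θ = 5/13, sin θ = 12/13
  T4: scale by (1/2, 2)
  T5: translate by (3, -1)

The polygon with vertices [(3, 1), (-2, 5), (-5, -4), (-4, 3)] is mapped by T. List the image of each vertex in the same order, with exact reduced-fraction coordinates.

T1 rotate counter-clockwise with cos θ = 5/13, sin θ = 12/13: (3, 1) → (3/13, 41/13); (-2, 5) → (-70/13, 1/13); (-5, -4) → (23/13, -80/13); (-4, 3) → (-56/13, -33/13)
T2 translate by (6, 0): (3/13, 41/13) → (81/13, 41/13); (-70/13, 1/13) → (8/13, 1/13); (23/13, -80/13) → (101/13, -80/13); (-56/13, -33/13) → (22/13, -33/13)
T3 rotate counter-clockwise with cos θ = 5/13, sin θ = 12/13: (81/13, 41/13) → (-87/169, 1177/169); (8/13, 1/13) → (28/169, 101/169); (101/13, -80/13) → (1465/169, 812/169); (22/13, -33/13) → (506/169, 99/169)
T4 scale by (1/2, 2): (-87/169, 1177/169) → (-87/338, 2354/169); (28/169, 101/169) → (14/169, 202/169); (1465/169, 812/169) → (1465/338, 1624/169); (506/169, 99/169) → (253/169, 198/169)
T5 translate by (3, -1): (-87/338, 2354/169) → (927/338, 2185/169); (14/169, 202/169) → (521/169, 33/169); (1465/338, 1624/169) → (2479/338, 1455/169); (253/169, 198/169) → (760/169, 29/169)

image vertices: (927/338, 2185/169), (521/169, 33/169), (2479/338, 1455/169), (760/169, 29/169)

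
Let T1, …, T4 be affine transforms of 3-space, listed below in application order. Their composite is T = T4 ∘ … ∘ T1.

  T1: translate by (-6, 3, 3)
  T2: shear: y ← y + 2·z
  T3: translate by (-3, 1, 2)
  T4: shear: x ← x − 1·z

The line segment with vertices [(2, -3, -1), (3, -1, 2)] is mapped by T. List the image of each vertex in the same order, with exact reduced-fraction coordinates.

T1 translate by (-6, 3, 3): (2, -3, -1) → (-4, 0, 2); (3, -1, 2) → (-3, 2, 5)
T2 shear: y ← y + 2·z: (-4, 0, 2) → (-4, 4, 2); (-3, 2, 5) → (-3, 12, 5)
T3 translate by (-3, 1, 2): (-4, 4, 2) → (-7, 5, 4); (-3, 12, 5) → (-6, 13, 7)
T4 shear: x ← x − 1·z: (-7, 5, 4) → (-11, 5, 4); (-6, 13, 7) → (-13, 13, 7)

image vertices: (-11, 5, 4), (-13, 13, 7)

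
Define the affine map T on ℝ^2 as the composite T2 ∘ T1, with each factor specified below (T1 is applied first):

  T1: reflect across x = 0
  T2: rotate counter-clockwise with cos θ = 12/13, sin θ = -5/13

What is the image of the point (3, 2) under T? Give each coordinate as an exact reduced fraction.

T1 reflect across x = 0: (3, 2) → (-3, 2)
T2 rotate counter-clockwise with cos θ = 12/13, sin θ = -5/13: (-3, 2) → (-2, 3)

T(p) = (-2, 3)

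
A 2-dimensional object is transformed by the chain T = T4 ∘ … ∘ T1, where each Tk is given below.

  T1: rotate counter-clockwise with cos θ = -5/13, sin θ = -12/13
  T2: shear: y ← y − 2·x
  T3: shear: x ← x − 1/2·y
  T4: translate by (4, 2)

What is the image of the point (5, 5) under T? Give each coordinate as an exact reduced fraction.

T1 rotate counter-clockwise with cos θ = -5/13, sin θ = -12/13: (5, 5) → (35/13, -85/13)
T2 shear: y ← y − 2·x: (35/13, -85/13) → (35/13, -155/13)
T3 shear: x ← x − 1/2·y: (35/13, -155/13) → (225/26, -155/13)
T4 translate by (4, 2): (225/26, -155/13) → (329/26, -129/13)

T(p) = (329/26, -129/13)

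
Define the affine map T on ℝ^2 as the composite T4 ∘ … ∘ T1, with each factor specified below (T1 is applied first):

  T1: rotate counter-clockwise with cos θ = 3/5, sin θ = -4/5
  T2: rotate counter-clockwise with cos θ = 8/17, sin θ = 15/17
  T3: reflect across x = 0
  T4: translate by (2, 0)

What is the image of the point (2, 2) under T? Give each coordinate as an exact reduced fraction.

T1 rotate counter-clockwise with cos θ = 3/5, sin θ = -4/5: (2, 2) → (14/5, -2/5)
T2 rotate counter-clockwise with cos θ = 8/17, sin θ = 15/17: (14/5, -2/5) → (142/85, 194/85)
T3 reflect across x = 0: (142/85, 194/85) → (-142/85, 194/85)
T4 translate by (2, 0): (-142/85, 194/85) → (28/85, 194/85)

T(p) = (28/85, 194/85)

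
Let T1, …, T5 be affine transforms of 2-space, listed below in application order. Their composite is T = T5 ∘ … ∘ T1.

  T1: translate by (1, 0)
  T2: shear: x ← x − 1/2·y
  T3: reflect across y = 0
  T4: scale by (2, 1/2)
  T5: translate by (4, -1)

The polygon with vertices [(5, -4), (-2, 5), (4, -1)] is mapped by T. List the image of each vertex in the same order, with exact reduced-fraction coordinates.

image vertices: (20, 1), (-3, -7/2), (15, -1/2)

T1 translate by (1, 0): (5, -4) → (6, -4); (-2, 5) → (-1, 5); (4, -1) → (5, -1)
T2 shear: x ← x − 1/2·y: (6, -4) → (8, -4); (-1, 5) → (-7/2, 5); (5, -1) → (11/2, -1)
T3 reflect across y = 0: (8, -4) → (8, 4); (-7/2, 5) → (-7/2, -5); (11/2, -1) → (11/2, 1)
T4 scale by (2, 1/2): (8, 4) → (16, 2); (-7/2, -5) → (-7, -5/2); (11/2, 1) → (11, 1/2)
T5 translate by (4, -1): (16, 2) → (20, 1); (-7, -5/2) → (-3, -7/2); (11, 1/2) → (15, -1/2)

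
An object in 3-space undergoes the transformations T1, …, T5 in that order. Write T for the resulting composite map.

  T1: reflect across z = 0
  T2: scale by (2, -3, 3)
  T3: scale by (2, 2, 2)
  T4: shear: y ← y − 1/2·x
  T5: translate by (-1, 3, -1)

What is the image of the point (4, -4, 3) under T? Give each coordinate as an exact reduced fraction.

T(p) = (15, 19, -19)

T1 reflect across z = 0: (4, -4, 3) → (4, -4, -3)
T2 scale by (2, -3, 3): (4, -4, -3) → (8, 12, -9)
T3 scale by (2, 2, 2): (8, 12, -9) → (16, 24, -18)
T4 shear: y ← y − 1/2·x: (16, 24, -18) → (16, 16, -18)
T5 translate by (-1, 3, -1): (16, 16, -18) → (15, 19, -19)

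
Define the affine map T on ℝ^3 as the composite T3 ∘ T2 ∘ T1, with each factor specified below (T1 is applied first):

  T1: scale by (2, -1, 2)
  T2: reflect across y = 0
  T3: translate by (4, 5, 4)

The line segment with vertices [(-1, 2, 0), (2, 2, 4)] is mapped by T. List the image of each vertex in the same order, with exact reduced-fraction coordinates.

T1 scale by (2, -1, 2): (-1, 2, 0) → (-2, -2, 0); (2, 2, 4) → (4, -2, 8)
T2 reflect across y = 0: (-2, -2, 0) → (-2, 2, 0); (4, -2, 8) → (4, 2, 8)
T3 translate by (4, 5, 4): (-2, 2, 0) → (2, 7, 4); (4, 2, 8) → (8, 7, 12)

image vertices: (2, 7, 4), (8, 7, 12)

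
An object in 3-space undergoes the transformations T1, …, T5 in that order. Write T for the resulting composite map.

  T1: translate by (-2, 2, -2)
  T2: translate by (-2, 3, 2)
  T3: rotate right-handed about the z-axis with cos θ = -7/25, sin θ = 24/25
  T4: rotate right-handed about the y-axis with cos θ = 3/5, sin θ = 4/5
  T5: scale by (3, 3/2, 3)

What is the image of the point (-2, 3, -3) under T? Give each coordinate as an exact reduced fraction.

T(p) = (-18, -12, 9)

T1 translate by (-2, 2, -2): (-2, 3, -3) → (-4, 5, -5)
T2 translate by (-2, 3, 2): (-4, 5, -5) → (-6, 8, -3)
T3 rotate right-handed about the z-axis with cos θ = -7/25, sin θ = 24/25: (-6, 8, -3) → (-6, -8, -3)
T4 rotate right-handed about the y-axis with cos θ = 3/5, sin θ = 4/5: (-6, -8, -3) → (-6, -8, 3)
T5 scale by (3, 3/2, 3): (-6, -8, 3) → (-18, -12, 9)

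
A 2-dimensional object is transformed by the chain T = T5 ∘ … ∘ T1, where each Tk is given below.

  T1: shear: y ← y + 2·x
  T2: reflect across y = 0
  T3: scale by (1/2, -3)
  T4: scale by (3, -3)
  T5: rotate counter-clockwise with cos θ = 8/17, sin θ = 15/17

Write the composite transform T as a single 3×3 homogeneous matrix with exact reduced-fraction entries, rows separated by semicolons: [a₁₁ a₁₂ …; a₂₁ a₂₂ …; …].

T = [282/17 135/17 0; -243/34 -72/17 0; 0 0 1]

T1 = [1 0 0; 2 1 0; 0 0 1]
T2·T1 = [1 0 0; -2 -1 0; 0 0 1]
T3·…·T1 = [1/2 0 0; 6 3 0; 0 0 1]
T4·…·T1 = [3/2 0 0; -18 -9 0; 0 0 1]
T5·…·T1 = [282/17 135/17 0; -243/34 -72/17 0; 0 0 1]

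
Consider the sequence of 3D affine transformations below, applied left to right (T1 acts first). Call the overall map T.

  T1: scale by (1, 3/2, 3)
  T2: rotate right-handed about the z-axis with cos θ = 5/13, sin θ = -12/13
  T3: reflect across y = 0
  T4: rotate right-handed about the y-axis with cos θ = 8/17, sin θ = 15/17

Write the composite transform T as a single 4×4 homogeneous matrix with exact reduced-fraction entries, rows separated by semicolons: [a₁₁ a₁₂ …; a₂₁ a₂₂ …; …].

T1 = [1 0 0 0; 0 3/2 0 0; 0 0 3 0; 0 0 0 1]
T2·T1 = [5/13 18/13 0 0; -12/13 15/26 0 0; 0 0 3 0; 0 0 0 1]
T3·…·T1 = [5/13 18/13 0 0; 12/13 -15/26 0 0; 0 0 3 0; 0 0 0 1]
T4·…·T1 = [40/221 144/221 45/17 0; 12/13 -15/26 0 0; -75/221 -270/221 24/17 0; 0 0 0 1]

T = [40/221 144/221 45/17 0; 12/13 -15/26 0 0; -75/221 -270/221 24/17 0; 0 0 0 1]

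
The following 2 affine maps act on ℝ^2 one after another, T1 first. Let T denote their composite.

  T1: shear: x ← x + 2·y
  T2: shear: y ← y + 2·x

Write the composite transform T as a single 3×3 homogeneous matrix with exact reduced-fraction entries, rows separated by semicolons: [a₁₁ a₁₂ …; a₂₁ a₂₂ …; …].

T1 = [1 2 0; 0 1 0; 0 0 1]
T2·T1 = [1 2 0; 2 5 0; 0 0 1]

T = [1 2 0; 2 5 0; 0 0 1]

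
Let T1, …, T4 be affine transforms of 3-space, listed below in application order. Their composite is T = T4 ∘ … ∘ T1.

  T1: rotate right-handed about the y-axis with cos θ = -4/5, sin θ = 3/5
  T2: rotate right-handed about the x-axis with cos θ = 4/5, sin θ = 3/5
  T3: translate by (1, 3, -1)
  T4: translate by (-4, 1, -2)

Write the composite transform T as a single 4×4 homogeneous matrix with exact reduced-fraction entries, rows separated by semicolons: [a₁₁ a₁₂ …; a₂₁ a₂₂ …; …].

T = [-4/5 0 3/5 -3; 9/25 4/5 12/25 4; -12/25 3/5 -16/25 -3; 0 0 0 1]

T1 = [-4/5 0 3/5 0; 0 1 0 0; -3/5 0 -4/5 0; 0 0 0 1]
T2·T1 = [-4/5 0 3/5 0; 9/25 4/5 12/25 0; -12/25 3/5 -16/25 0; 0 0 0 1]
T3·…·T1 = [-4/5 0 3/5 1; 9/25 4/5 12/25 3; -12/25 3/5 -16/25 -1; 0 0 0 1]
T4·…·T1 = [-4/5 0 3/5 -3; 9/25 4/5 12/25 4; -12/25 3/5 -16/25 -3; 0 0 0 1]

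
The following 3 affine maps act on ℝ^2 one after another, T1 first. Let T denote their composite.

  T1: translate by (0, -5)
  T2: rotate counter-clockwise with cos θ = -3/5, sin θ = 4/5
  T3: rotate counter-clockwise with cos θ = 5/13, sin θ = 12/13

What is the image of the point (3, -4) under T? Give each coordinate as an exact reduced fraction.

T1 translate by (0, -5): (3, -4) → (3, -9)
T2 rotate counter-clockwise with cos θ = -3/5, sin θ = 4/5: (3, -9) → (27/5, 39/5)
T3 rotate counter-clockwise with cos θ = 5/13, sin θ = 12/13: (27/5, 39/5) → (-333/65, 519/65)

T(p) = (-333/65, 519/65)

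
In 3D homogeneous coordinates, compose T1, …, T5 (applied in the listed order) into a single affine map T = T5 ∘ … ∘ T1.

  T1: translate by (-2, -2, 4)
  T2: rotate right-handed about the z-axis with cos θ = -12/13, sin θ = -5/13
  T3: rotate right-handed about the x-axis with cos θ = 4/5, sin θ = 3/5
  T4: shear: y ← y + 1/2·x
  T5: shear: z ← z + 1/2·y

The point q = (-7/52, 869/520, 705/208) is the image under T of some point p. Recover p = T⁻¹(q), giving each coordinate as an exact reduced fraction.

p = (1, -3/4, -3)

T1 = [1 0 0 -2; 0 1 0 -2; 0 0 1 4; 0 0 0 1]
T2·T1 = [-12/13 5/13 0 14/13; -5/13 -12/13 0 34/13; 0 0 1 4; 0 0 0 1]
T3·…·T1 = [-12/13 5/13 0 14/13; -4/13 -48/65 -3/5 -4/13; -3/13 -36/65 4/5 62/13; 0 0 0 1]
T4·…·T1 = [-12/13 5/13 0 14/13; -10/13 -71/130 -3/5 3/13; -3/13 -36/65 4/5 62/13; 0 0 0 1]
T5·…·T1 = [-12/13 5/13 0 14/13; -10/13 -71/130 -3/5 3/13; -8/13 -43/52 1/2 127/26; 0 0 0 1]
det M = 1; M⁻¹ = [-10/13 -5/26 -3/13 2; 49/65 -6/13 -36/65 2; 3/10 -1 4/5 -4; 0 0 0 1]
M⁻¹ · (-7/52, 869/520, 705/208)ᵀ = (1, -3/4, -3)ᵀ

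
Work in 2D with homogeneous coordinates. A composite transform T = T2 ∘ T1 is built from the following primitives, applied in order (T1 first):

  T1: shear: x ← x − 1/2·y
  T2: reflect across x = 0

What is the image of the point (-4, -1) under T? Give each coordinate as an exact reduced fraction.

T1 shear: x ← x − 1/2·y: (-4, -1) → (-7/2, -1)
T2 reflect across x = 0: (-7/2, -1) → (7/2, -1)

T(p) = (7/2, -1)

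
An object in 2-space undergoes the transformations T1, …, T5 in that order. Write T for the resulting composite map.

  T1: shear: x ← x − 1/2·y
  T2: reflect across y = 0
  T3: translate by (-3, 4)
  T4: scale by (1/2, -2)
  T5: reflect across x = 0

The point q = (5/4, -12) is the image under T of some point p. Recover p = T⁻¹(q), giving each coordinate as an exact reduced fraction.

p = (-1/2, -2)

T1 = [1 -1/2 0; 0 1 0; 0 0 1]
T2·T1 = [1 -1/2 0; 0 -1 0; 0 0 1]
T3·…·T1 = [1 -1/2 -3; 0 -1 4; 0 0 1]
T4·…·T1 = [1/2 -1/4 -3/2; 0 2 -8; 0 0 1]
T5·…·T1 = [-1/2 1/4 3/2; 0 2 -8; 0 0 1]
det M = -1; M⁻¹ = [-2 1/4 5; 0 1/2 4; 0 0 1]
M⁻¹ · (5/4, -12)ᵀ = (-1/2, -2)ᵀ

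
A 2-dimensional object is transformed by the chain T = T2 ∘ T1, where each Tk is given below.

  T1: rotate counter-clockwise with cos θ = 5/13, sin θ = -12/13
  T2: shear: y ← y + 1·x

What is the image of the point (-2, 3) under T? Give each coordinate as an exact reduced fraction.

T1 rotate counter-clockwise with cos θ = 5/13, sin θ = -12/13: (-2, 3) → (2, 3)
T2 shear: y ← y + 1·x: (2, 3) → (2, 5)

T(p) = (2, 5)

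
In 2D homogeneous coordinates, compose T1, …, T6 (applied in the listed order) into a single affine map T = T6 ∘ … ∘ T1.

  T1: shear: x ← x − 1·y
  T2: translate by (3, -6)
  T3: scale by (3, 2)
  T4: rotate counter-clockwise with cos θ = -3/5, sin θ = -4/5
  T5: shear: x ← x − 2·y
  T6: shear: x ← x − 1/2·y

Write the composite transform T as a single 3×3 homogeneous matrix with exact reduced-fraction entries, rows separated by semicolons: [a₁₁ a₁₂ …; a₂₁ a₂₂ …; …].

T = [21/5 2/5 -15; -12/5 6/5 0; 0 0 1]

T1 = [1 -1 0; 0 1 0; 0 0 1]
T2·T1 = [1 -1 3; 0 1 -6; 0 0 1]
T3·…·T1 = [3 -3 9; 0 2 -12; 0 0 1]
T4·…·T1 = [-9/5 17/5 -15; -12/5 6/5 0; 0 0 1]
T5·…·T1 = [3 1 -15; -12/5 6/5 0; 0 0 1]
T6·…·T1 = [21/5 2/5 -15; -12/5 6/5 0; 0 0 1]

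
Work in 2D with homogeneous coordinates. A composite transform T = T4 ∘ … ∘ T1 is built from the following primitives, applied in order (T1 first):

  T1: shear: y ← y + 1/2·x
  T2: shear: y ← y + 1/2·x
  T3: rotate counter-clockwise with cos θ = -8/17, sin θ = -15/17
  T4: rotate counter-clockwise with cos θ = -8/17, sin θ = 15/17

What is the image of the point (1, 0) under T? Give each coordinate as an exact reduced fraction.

T1 shear: y ← y + 1/2·x: (1, 0) → (1, 1/2)
T2 shear: y ← y + 1/2·x: (1, 1/2) → (1, 1)
T3 rotate counter-clockwise with cos θ = -8/17, sin θ = -15/17: (1, 1) → (7/17, -23/17)
T4 rotate counter-clockwise with cos θ = -8/17, sin θ = 15/17: (7/17, -23/17) → (1, 1)

T(p) = (1, 1)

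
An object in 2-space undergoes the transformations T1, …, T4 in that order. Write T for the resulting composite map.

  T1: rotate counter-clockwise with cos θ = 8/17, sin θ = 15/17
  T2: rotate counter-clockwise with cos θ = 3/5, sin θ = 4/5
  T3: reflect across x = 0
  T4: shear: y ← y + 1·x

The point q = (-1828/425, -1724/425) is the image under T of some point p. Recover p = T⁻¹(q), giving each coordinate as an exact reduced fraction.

p = (-8/5, -4)

T1 = [8/17 -15/17 0; 15/17 8/17 0; 0 0 1]
T2·T1 = [-36/85 -77/85 0; 77/85 -36/85 0; 0 0 1]
T3·…·T1 = [36/85 77/85 0; 77/85 -36/85 0; 0 0 1]
T4·…·T1 = [36/85 77/85 0; 113/85 41/85 0; 0 0 1]
det M = -1; M⁻¹ = [-41/85 77/85 0; 113/85 -36/85 0; 0 0 1]
M⁻¹ · (-1828/425, -1724/425)ᵀ = (-8/5, -4)ᵀ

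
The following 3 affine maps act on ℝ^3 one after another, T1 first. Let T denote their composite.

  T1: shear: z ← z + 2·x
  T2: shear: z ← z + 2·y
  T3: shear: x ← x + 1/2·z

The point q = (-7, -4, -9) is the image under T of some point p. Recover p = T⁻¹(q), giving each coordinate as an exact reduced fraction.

T1 = [1 0 0 0; 0 1 0 0; 2 0 1 0; 0 0 0 1]
T2·T1 = [1 0 0 0; 0 1 0 0; 2 2 1 0; 0 0 0 1]
T3·…·T1 = [2 1 1/2 0; 0 1 0 0; 2 2 1 0; 0 0 0 1]
det M = 1; M⁻¹ = [1 0 -1/2 0; 0 1 0 0; -2 -2 2 0; 0 0 0 1]
M⁻¹ · (-7, -4, -9)ᵀ = (-5/2, -4, 4)ᵀ

p = (-5/2, -4, 4)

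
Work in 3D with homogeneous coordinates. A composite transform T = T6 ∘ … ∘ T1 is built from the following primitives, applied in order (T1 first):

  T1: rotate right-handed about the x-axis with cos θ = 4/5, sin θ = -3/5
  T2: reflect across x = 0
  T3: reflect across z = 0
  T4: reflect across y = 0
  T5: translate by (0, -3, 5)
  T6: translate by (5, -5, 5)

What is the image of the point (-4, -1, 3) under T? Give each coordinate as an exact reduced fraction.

T(p) = (9, -9, 7)

T1 rotate right-handed about the x-axis with cos θ = 4/5, sin θ = -3/5: (-4, -1, 3) → (-4, 1, 3)
T2 reflect across x = 0: (-4, 1, 3) → (4, 1, 3)
T3 reflect across z = 0: (4, 1, 3) → (4, 1, -3)
T4 reflect across y = 0: (4, 1, -3) → (4, -1, -3)
T5 translate by (0, -3, 5): (4, -1, -3) → (4, -4, 2)
T6 translate by (5, -5, 5): (4, -4, 2) → (9, -9, 7)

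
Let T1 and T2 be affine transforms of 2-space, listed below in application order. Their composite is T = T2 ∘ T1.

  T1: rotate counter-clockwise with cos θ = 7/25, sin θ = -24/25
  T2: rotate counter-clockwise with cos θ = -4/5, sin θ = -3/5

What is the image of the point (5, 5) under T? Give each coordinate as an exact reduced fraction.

T(p) = (-7, -1)

T1 rotate counter-clockwise with cos θ = 7/25, sin θ = -24/25: (5, 5) → (31/5, -17/5)
T2 rotate counter-clockwise with cos θ = -4/5, sin θ = -3/5: (31/5, -17/5) → (-7, -1)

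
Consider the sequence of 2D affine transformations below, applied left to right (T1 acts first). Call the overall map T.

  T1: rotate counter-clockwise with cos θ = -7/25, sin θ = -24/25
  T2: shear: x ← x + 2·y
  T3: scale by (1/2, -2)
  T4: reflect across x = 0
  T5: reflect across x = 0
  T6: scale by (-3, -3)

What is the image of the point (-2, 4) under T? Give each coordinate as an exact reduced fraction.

T(p) = (-9, 24/5)

T1 rotate counter-clockwise with cos θ = -7/25, sin θ = -24/25: (-2, 4) → (22/5, 4/5)
T2 shear: x ← x + 2·y: (22/5, 4/5) → (6, 4/5)
T3 scale by (1/2, -2): (6, 4/5) → (3, -8/5)
T4 reflect across x = 0: (3, -8/5) → (-3, -8/5)
T5 reflect across x = 0: (-3, -8/5) → (3, -8/5)
T6 scale by (-3, -3): (3, -8/5) → (-9, 24/5)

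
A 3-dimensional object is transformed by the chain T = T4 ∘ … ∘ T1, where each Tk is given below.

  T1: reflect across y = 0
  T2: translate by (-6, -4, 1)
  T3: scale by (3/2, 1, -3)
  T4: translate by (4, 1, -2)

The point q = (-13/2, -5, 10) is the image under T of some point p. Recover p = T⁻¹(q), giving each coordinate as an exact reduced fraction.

T1 = [1 0 0 0; 0 -1 0 0; 0 0 1 0; 0 0 0 1]
T2·T1 = [1 0 0 -6; 0 -1 0 -4; 0 0 1 1; 0 0 0 1]
T3·…·T1 = [3/2 0 0 -9; 0 -1 0 -4; 0 0 -3 -3; 0 0 0 1]
T4·…·T1 = [3/2 0 0 -5; 0 -1 0 -3; 0 0 -3 -5; 0 0 0 1]
det M = 9/2; M⁻¹ = [2/3 0 0 10/3; 0 -1 0 -3; 0 0 -1/3 -5/3; 0 0 0 1]
M⁻¹ · (-13/2, -5, 10)ᵀ = (-1, 2, -5)ᵀ

p = (-1, 2, -5)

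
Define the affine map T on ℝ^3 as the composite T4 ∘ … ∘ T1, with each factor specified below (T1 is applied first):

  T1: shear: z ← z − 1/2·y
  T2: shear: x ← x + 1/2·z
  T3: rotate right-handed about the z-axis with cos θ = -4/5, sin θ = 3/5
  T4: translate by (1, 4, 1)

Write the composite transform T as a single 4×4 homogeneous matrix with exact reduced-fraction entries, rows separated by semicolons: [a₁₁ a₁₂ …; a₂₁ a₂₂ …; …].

T = [-4/5 -2/5 -2/5 1; 3/5 -19/20 3/10 4; 0 -1/2 1 1; 0 0 0 1]

T1 = [1 0 0 0; 0 1 0 0; 0 -1/2 1 0; 0 0 0 1]
T2·T1 = [1 -1/4 1/2 0; 0 1 0 0; 0 -1/2 1 0; 0 0 0 1]
T3·…·T1 = [-4/5 -2/5 -2/5 0; 3/5 -19/20 3/10 0; 0 -1/2 1 0; 0 0 0 1]
T4·…·T1 = [-4/5 -2/5 -2/5 1; 3/5 -19/20 3/10 4; 0 -1/2 1 1; 0 0 0 1]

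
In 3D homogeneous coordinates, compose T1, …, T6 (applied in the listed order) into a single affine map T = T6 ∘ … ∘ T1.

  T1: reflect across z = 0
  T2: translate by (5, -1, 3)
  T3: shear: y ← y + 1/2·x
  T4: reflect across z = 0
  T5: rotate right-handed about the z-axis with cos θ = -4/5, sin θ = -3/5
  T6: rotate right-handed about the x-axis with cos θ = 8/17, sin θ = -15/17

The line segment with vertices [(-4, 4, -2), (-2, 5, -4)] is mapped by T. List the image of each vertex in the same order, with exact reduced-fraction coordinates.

T1 reflect across z = 0: (-4, 4, -2) → (-4, 4, 2); (-2, 5, -4) → (-2, 5, 4)
T2 translate by (5, -1, 3): (-4, 4, 2) → (1, 3, 5); (-2, 5, 4) → (3, 4, 7)
T3 shear: y ← y + 1/2·x: (1, 3, 5) → (1, 7/2, 5); (3, 4, 7) → (3, 11/2, 7)
T4 reflect across z = 0: (1, 7/2, 5) → (1, 7/2, -5); (3, 11/2, 7) → (3, 11/2, -7)
T5 rotate right-handed about the z-axis with cos θ = -4/5, sin θ = -3/5: (1, 7/2, -5) → (13/10, -17/5, -5); (3, 11/2, -7) → (9/10, -31/5, -7)
T6 rotate right-handed about the x-axis with cos θ = 8/17, sin θ = -15/17: (13/10, -17/5, -5) → (13/10, -511/85, 11/17); (9/10, -31/5, -7) → (9/10, -773/85, 37/17)

image vertices: (13/10, -511/85, 11/17), (9/10, -773/85, 37/17)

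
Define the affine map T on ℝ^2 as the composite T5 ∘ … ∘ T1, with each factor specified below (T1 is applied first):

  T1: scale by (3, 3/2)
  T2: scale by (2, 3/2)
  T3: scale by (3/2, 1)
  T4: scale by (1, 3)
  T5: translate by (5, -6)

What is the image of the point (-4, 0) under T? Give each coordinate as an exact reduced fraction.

T1 scale by (3, 3/2): (-4, 0) → (-12, 0)
T2 scale by (2, 3/2): (-12, 0) → (-24, 0)
T3 scale by (3/2, 1): (-24, 0) → (-36, 0)
T4 scale by (1, 3): (-36, 0) → (-36, 0)
T5 translate by (5, -6): (-36, 0) → (-31, -6)

T(p) = (-31, -6)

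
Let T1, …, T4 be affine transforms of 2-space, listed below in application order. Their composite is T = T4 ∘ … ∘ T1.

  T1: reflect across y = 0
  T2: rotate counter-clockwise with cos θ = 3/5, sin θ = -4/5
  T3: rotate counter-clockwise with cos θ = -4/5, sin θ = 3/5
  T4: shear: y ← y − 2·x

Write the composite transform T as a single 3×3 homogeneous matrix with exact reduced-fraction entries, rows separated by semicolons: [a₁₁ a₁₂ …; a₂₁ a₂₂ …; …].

T1 = [1 0 0; 0 -1 0; 0 0 1]
T2·T1 = [3/5 -4/5 0; -4/5 -3/5 0; 0 0 1]
T3·…·T1 = [0 1 0; 1 0 0; 0 0 1]
T4·…·T1 = [0 1 0; 1 -2 0; 0 0 1]

T = [0 1 0; 1 -2 0; 0 0 1]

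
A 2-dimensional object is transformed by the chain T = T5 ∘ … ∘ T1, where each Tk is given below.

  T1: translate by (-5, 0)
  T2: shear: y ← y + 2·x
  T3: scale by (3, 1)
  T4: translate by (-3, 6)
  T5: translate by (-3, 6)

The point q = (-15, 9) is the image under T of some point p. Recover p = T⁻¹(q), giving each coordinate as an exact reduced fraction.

T1 = [1 0 -5; 0 1 0; 0 0 1]
T2·T1 = [1 0 -5; 2 1 -10; 0 0 1]
T3·…·T1 = [3 0 -15; 2 1 -10; 0 0 1]
T4·…·T1 = [3 0 -18; 2 1 -4; 0 0 1]
T5·…·T1 = [3 0 -21; 2 1 2; 0 0 1]
det M = 3; M⁻¹ = [1/3 0 7; -2/3 1 -16; 0 0 1]
M⁻¹ · (-15, 9)ᵀ = (2, 3)ᵀ

p = (2, 3)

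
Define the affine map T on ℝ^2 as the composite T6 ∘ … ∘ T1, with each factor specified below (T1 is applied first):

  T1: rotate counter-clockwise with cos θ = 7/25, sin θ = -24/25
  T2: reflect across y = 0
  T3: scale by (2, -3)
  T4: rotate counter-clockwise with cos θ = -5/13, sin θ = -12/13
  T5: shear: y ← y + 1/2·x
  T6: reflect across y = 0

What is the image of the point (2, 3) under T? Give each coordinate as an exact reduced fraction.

T1 rotate counter-clockwise with cos θ = 7/25, sin θ = -24/25: (2, 3) → (86/25, -27/25)
T2 reflect across y = 0: (86/25, -27/25) → (86/25, 27/25)
T3 scale by (2, -3): (86/25, 27/25) → (172/25, -81/25)
T4 rotate counter-clockwise with cos θ = -5/13, sin θ = -12/13: (172/25, -81/25) → (-1832/325, -1659/325)
T5 shear: y ← y + 1/2·x: (-1832/325, -1659/325) → (-1832/325, -103/13)
T6 reflect across y = 0: (-1832/325, -103/13) → (-1832/325, 103/13)

T(p) = (-1832/325, 103/13)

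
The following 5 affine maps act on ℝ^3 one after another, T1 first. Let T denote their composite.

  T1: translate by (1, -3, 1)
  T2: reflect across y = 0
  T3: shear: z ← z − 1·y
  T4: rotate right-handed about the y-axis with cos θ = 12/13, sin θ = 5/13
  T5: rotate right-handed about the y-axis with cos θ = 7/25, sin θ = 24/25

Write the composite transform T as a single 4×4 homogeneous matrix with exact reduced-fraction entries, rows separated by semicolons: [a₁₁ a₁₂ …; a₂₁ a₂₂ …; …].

T1 = [1 0 0 1; 0 1 0 -3; 0 0 1 1; 0 0 0 1]
T2·T1 = [1 0 0 1; 0 -1 0 3; 0 0 1 1; 0 0 0 1]
T3·…·T1 = [1 0 0 1; 0 -1 0 3; 0 1 1 -2; 0 0 0 1]
T4·…·T1 = [12/13 5/13 5/13 2/13; 0 -1 0 3; -5/13 12/13 12/13 -29/13; 0 0 0 1]
T5·…·T1 = [-36/325 323/325 323/325 -682/325; 0 -1 0 3; -323/325 -36/325 -36/325 -251/325; 0 0 0 1]

T = [-36/325 323/325 323/325 -682/325; 0 -1 0 3; -323/325 -36/325 -36/325 -251/325; 0 0 0 1]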